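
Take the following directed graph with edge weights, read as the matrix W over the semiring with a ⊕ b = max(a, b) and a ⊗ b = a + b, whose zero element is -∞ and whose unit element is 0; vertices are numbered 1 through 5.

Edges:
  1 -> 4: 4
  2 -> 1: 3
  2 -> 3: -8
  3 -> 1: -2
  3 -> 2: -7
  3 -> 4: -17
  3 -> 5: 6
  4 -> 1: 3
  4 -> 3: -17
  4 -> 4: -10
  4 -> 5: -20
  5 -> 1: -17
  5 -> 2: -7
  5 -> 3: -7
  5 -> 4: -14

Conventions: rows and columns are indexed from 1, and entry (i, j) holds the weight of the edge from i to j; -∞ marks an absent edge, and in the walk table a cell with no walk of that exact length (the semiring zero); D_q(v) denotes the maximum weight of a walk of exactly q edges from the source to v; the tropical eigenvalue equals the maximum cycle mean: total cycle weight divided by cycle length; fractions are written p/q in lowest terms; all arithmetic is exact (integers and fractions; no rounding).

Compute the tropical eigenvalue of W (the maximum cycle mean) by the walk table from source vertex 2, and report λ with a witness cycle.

q=0: [-∞, 0, -∞, -∞, -∞]
q=1: [3, -∞, -8, -∞, -∞]
q=2: [-10, -15, -∞, 7, -2]
q=3: [10, -9, -9, -3, -13]
q=4: [0, -16, -17, 14, -3]
q=5: [17, -10, -3, 4, -6]
Optimal cycle mean attained by: cycle 1->4->1, total 4 + 3, length 2.
Answer: λ = 7/2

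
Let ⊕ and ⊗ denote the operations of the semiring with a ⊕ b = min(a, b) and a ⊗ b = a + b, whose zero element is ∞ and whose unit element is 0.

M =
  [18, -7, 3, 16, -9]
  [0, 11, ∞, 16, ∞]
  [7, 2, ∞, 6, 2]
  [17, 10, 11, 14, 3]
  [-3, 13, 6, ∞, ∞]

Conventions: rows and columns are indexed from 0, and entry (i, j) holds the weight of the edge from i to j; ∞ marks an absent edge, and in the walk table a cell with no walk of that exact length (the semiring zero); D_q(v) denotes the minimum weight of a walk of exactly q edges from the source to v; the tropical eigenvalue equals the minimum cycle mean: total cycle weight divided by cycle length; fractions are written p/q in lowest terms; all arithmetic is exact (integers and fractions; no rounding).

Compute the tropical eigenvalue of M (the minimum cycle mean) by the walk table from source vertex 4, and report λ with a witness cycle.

q=0: [∞, ∞, ∞, ∞, 0]
q=1: [-3, 13, 6, ∞, ∞]
q=2: [13, -10, 0, 12, -12]
q=3: [-15, 1, -6, 6, 2]
q=4: [-1, -22, -12, 0, -24]
q=5: [-27, -11, -18, -6, -10]
Optimal cycle mean attained by: cycle 0->4->0, total (-9) + (-3), length 2.
Answer: λ = -6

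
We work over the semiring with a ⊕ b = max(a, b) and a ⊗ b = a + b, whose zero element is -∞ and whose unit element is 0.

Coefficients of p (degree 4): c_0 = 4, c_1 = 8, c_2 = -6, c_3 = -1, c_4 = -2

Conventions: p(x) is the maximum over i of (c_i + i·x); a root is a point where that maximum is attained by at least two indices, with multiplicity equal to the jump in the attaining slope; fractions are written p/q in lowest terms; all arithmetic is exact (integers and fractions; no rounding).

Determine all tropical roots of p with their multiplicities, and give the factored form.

hull edge (i=0, c=4) to (i=1, c=8): slope 4, span 1
hull edge (i=1, c=8) to (i=4, c=-2): slope -10/3, span 3
Factored form: p(x) = -2 ⊗ (x ⊕ (-4)) ⊗ (x ⊕ 10/3) ⊗ (x ⊕ 10/3) ⊗ (x ⊕ 10/3)
Answer: roots = -4 (mult 1), 10/3 (mult 3)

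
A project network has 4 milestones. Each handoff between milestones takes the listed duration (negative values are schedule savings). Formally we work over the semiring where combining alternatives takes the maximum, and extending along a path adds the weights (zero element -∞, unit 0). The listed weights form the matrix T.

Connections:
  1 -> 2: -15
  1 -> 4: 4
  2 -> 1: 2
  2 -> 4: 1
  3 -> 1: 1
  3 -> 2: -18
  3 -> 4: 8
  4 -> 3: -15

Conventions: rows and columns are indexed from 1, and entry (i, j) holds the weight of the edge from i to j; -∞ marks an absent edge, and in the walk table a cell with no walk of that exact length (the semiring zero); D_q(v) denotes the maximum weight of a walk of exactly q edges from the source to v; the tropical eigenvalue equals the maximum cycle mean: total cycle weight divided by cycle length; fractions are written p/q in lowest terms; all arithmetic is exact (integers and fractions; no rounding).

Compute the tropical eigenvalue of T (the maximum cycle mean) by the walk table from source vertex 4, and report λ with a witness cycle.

q=0: [-∞, -∞, -∞, 0]
q=1: [-∞, -∞, -15, -∞]
q=2: [-14, -33, -∞, -7]
q=3: [-31, -29, -22, -10]
q=4: [-21, -40, -25, -14]
Optimal cycle mean attained by: cycle 1->4->3->1, total 4 + (-15) + 1, length 3.
Answer: λ = -10/3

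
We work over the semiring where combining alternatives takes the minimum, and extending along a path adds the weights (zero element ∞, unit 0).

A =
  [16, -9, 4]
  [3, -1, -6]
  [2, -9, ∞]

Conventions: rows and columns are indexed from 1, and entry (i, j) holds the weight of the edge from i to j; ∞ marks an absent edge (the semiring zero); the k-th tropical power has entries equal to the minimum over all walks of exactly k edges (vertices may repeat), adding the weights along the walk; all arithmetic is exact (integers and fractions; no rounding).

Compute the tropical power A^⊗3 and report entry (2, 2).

A^⊗2:
  [-6, -10, -15]
  [-4, -15, -7]
  [-6, -10, -15]
A^⊗3:
  [-13, -24, -16]
  [-12, -16, -21]
  [-13, -24, -16]
Key observation: the optimum is the walk 2->2->3->2, with weight (-1) + (-6) + (-9) = -16.
Optimal value attained by: walk 2->2->3->2.
Answer: (A^⊗3)[2][2] = -16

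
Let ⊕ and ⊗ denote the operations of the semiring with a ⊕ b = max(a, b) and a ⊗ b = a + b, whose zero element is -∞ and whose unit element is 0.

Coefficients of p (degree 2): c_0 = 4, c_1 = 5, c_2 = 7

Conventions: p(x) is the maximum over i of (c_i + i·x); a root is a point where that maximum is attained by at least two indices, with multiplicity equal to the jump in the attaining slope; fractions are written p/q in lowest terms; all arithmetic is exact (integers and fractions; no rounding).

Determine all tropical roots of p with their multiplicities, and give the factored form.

hull edge (i=0, c=4) to (i=2, c=7): slope 3/2, span 2
Factored form: p(x) = 7 ⊗ (x ⊕ (-3/2)) ⊗ (x ⊕ (-3/2))
Answer: roots = -3/2 (mult 2)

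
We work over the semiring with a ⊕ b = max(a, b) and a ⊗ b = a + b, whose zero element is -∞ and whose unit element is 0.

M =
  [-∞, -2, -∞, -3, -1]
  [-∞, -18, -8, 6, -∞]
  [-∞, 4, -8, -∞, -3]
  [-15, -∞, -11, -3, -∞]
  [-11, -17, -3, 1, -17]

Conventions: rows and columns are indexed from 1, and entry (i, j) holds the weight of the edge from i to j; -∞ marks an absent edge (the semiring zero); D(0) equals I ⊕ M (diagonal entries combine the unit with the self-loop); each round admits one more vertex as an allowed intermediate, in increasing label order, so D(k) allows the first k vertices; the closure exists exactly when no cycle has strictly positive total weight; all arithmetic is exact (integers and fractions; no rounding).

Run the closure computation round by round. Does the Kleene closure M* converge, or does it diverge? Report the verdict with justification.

D(0):
  [0, -2, -∞, -3, -1]
  [-∞, 0, -8, 6, -∞]
  [-∞, 4, 0, -∞, -3]
  [-15, -∞, -11, 0, -∞]
  [-11, -17, -3, 1, 0]
D(1):
  [0, -2, -∞, -3, -1]
  [-∞, 0, -8, 6, -∞]
  [-∞, 4, 0, -∞, -3]
  [-15, -17, -11, 0, -16]
  [-11, -13, -3, 1, 0]
D(2):
  [0, -2, -10, 4, -1]
  [-∞, 0, -8, 6, -∞]
  [-∞, 4, 0, 10, -3]
  [-15, -17, -11, 0, -16]
  [-11, -13, -3, 1, 0]
D(3):
  [0, -2, -10, 4, -1]
  [-∞, 0, -8, 6, -11]
  [-∞, 4, 0, 10, -3]
  [-15, -7, -11, 0, -14]
  [-11, 1, -3, 7, 0]
D(4):
  [0, -2, -7, 4, -1]
  [-9, 0, -5, 6, -8]
  [-5, 4, 0, 10, -3]
  [-15, -7, -11, 0, -14]
  [-8, 1, -3, 7, 0]
D(5):
  [0, 0, -4, 6, -1]
  [-9, 0, -5, 6, -8]
  [-5, 4, 0, 10, -3]
  [-15, -7, -11, 0, -14]
  [-8, 1, -3, 7, 0]
Key observation: every diagonal entry stays at the unit through all rounds, so no improving cycle exists.
Answer: CONVERGES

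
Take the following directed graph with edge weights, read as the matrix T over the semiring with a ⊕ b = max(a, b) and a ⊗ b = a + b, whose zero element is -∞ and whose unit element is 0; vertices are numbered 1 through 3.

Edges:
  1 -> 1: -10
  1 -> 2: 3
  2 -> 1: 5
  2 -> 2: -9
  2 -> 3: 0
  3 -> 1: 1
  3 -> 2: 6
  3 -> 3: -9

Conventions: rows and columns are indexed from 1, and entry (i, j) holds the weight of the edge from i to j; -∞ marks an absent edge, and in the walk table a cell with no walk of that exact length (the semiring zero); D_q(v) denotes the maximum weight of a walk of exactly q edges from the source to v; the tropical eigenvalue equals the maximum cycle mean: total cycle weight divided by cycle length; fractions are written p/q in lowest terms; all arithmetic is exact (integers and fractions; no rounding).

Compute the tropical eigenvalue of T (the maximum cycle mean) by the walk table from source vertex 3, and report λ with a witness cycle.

q=0: [-∞, -∞, 0]
q=1: [1, 6, -9]
q=2: [11, 4, 6]
q=3: [9, 14, 4]
Optimal cycle mean attained by: cycle 1->2->1, total 3 + 5, length 2.
Answer: λ = 4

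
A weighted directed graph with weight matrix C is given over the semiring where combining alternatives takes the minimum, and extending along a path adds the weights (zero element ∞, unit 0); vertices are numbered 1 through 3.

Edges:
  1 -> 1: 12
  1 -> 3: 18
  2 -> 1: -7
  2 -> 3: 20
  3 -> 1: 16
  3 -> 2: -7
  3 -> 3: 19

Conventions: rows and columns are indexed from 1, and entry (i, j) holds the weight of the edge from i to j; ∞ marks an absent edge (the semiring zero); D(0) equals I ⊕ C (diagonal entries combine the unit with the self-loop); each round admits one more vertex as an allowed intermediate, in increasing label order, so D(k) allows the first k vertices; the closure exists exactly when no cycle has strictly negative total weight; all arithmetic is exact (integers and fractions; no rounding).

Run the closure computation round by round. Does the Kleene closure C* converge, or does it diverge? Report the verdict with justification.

D(0):
  [0, ∞, 18]
  [-7, 0, 20]
  [16, -7, 0]
D(1):
  [0, ∞, 18]
  [-7, 0, 11]
  [16, -7, 0]
D(2):
  [0, ∞, 18]
  [-7, 0, 11]
  [-14, -7, 0]
D(3):
  [0, 11, 18]
  [-7, 0, 11]
  [-14, -7, 0]
Key observation: every diagonal entry stays at the unit through all rounds, so no improving cycle exists.
Answer: CONVERGES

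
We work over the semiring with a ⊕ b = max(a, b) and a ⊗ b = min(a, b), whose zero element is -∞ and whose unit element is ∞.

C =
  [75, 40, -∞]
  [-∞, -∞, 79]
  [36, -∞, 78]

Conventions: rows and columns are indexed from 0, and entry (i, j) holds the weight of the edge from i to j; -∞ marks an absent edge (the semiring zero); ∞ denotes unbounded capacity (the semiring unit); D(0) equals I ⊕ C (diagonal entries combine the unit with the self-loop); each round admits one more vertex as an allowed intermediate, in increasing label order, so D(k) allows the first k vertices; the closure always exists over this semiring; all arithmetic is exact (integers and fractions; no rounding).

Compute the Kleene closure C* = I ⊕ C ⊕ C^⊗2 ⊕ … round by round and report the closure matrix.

D(0):
  [∞, 40, -∞]
  [-∞, ∞, 79]
  [36, -∞, ∞]
D(1):
  [∞, 40, -∞]
  [-∞, ∞, 79]
  [36, 36, ∞]
D(2):
  [∞, 40, 40]
  [-∞, ∞, 79]
  [36, 36, ∞]
D(3):
  [∞, 40, 40]
  [36, ∞, 79]
  [36, 36, ∞]
Answer: C* = [[∞, 40, 40], [36, ∞, 79], [36, 36, ∞]]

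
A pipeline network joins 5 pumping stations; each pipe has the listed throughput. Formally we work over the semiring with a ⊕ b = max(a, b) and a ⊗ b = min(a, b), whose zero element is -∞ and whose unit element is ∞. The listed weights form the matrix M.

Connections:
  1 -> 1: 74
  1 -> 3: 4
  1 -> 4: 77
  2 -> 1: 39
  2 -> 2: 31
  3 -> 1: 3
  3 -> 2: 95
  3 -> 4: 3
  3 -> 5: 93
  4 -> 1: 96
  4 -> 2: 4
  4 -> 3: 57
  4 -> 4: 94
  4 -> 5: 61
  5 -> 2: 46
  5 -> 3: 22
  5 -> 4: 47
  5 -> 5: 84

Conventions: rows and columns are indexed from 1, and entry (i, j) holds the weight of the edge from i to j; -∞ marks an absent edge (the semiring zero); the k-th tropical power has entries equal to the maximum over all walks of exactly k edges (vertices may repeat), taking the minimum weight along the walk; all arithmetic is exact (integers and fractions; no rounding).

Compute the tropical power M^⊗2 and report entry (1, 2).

M^⊗2:
  [77, 4, 57, 77, 61]
  [39, 31, 4, 39, -∞]
  [39, 46, 22, 47, 84]
  [94, 57, 57, 94, 61]
  [47, 46, 47, 47, 84]
Key observation: the optimum is the walk 1->3->2, with weight 4 min 95 = 4.
Optimal value attained by: walk 1->3->2.
Answer: (M^⊗2)[1][2] = 4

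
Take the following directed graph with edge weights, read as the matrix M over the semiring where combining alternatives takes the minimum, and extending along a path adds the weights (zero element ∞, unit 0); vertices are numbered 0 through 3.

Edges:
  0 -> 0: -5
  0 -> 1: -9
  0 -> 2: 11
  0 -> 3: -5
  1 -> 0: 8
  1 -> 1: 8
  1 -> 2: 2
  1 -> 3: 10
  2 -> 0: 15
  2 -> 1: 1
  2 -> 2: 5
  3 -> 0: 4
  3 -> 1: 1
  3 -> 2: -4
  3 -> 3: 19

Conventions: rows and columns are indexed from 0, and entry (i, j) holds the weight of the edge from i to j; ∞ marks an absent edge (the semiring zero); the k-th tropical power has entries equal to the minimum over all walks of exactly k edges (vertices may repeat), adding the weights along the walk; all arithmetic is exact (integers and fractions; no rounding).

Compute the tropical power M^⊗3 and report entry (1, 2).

M^⊗2:
  [-10, -14, -9, -10]
  [3, -1, 6, 3]
  [9, 6, 3, 10]
  [-1, -5, 1, -1]
M^⊗3:
  [-15, -19, -14, -15]
  [-2, -6, -1, -2]
  [4, 0, 6, 4]
  [-6, -10, -5, -6]
Key observation: the optimum is the walk 1->0->3->2, with weight 8 + (-5) + (-4) = -1.
Optimal value attained by: walk 1->0->3->2.
Answer: (M^⊗3)[1][2] = -1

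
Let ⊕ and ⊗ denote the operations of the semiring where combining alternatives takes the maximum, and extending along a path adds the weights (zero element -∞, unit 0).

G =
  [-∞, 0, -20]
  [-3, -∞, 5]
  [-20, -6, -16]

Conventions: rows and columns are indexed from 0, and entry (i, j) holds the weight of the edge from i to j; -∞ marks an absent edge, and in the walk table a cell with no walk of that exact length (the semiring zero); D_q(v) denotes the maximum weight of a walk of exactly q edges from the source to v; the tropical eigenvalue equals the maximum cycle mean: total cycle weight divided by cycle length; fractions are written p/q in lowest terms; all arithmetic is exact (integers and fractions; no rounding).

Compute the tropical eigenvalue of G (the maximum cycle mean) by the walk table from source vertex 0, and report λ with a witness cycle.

q=0: [0, -∞, -∞]
q=1: [-∞, 0, -20]
q=2: [-3, -26, 5]
q=3: [-15, -1, -11]
Optimal cycle mean attained by: cycle 1->2->1, total 5 + (-6), length 2.
Answer: λ = -1/2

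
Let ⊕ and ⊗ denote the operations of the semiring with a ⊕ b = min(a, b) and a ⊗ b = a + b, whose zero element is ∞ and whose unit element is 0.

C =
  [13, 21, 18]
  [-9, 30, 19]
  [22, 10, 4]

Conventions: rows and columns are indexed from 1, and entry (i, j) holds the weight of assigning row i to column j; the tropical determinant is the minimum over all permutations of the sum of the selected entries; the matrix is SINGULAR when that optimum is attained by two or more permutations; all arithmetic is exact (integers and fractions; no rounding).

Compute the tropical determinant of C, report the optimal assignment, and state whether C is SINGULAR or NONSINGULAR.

σ = (1, 2, 3): 13 + 30 + 4 = 47
σ = (1, 3, 2): 13 + 19 + 10 = 42
σ = (2, 1, 3): 21 + (-9) + 4 = 16
σ = (2, 3, 1): 21 + 19 + 22 = 62
σ = (3, 1, 2): 18 + (-9) + 10 = 19
σ = (3, 2, 1): 18 + 30 + 22 = 70
Optimal value attained by: σ = (2, 1, 3).
Answer: det⊕(C) = 16; verdict: NONSINGULAR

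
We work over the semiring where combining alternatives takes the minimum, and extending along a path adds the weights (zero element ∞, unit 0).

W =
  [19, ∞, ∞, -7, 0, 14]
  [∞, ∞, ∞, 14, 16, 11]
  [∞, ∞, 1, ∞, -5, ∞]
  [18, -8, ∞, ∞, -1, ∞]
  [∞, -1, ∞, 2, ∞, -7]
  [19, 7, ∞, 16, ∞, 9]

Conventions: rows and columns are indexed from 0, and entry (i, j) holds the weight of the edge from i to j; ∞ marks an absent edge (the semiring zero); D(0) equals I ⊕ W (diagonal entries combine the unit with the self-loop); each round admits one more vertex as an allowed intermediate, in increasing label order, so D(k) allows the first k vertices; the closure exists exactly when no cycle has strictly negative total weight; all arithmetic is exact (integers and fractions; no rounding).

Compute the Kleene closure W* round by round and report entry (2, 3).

D(0):
  [0, ∞, ∞, -7, 0, 14]
  [∞, 0, ∞, 14, 16, 11]
  [∞, ∞, 0, ∞, -5, ∞]
  [18, -8, ∞, 0, -1, ∞]
  [∞, -1, ∞, 2, 0, -7]
  [19, 7, ∞, 16, ∞, 0]
D(1):
  [0, ∞, ∞, -7, 0, 14]
  [∞, 0, ∞, 14, 16, 11]
  [∞, ∞, 0, ∞, -5, ∞]
  [18, -8, ∞, 0, -1, 32]
  [∞, -1, ∞, 2, 0, -7]
  [19, 7, ∞, 12, 19, 0]
D(2):
  [0, ∞, ∞, -7, 0, 14]
  [∞, 0, ∞, 14, 16, 11]
  [∞, ∞, 0, ∞, -5, ∞]
  [18, -8, ∞, 0, -1, 3]
  [∞, -1, ∞, 2, 0, -7]
  [19, 7, ∞, 12, 19, 0]
D(3):
  [0, ∞, ∞, -7, 0, 14]
  [∞, 0, ∞, 14, 16, 11]
  [∞, ∞, 0, ∞, -5, ∞]
  [18, -8, ∞, 0, -1, 3]
  [∞, -1, ∞, 2, 0, -7]
  [19, 7, ∞, 12, 19, 0]
D(4):
  [0, -15, ∞, -7, -8, -4]
  [32, 0, ∞, 14, 13, 11]
  [∞, ∞, 0, ∞, -5, ∞]
  [18, -8, ∞, 0, -1, 3]
  [20, -6, ∞, 2, 0, -7]
  [19, 4, ∞, 12, 11, 0]
D(5):
  [0, -15, ∞, -7, -8, -15]
  [32, 0, ∞, 14, 13, 6]
  [15, -11, 0, -3, -5, -12]
  [18, -8, ∞, 0, -1, -8]
  [20, -6, ∞, 2, 0, -7]
  [19, 4, ∞, 12, 11, 0]
D(6):
  [0, -15, ∞, -7, -8, -15]
  [25, 0, ∞, 14, 13, 6]
  [7, -11, 0, -3, -5, -12]
  [11, -8, ∞, 0, -1, -8]
  [12, -6, ∞, 2, 0, -7]
  [19, 4, ∞, 12, 11, 0]
Answer: W*[2][3] = -3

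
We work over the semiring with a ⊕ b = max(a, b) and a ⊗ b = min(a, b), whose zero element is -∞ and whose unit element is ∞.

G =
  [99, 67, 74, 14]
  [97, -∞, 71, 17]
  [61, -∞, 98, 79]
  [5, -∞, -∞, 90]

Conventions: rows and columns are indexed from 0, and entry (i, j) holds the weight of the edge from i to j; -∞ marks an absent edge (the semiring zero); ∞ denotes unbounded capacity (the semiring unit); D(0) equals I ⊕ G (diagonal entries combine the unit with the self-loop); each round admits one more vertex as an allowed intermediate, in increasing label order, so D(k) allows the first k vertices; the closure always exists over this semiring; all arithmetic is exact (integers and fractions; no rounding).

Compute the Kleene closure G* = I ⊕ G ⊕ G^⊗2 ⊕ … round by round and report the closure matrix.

D(0):
  [∞, 67, 74, 14]
  [97, ∞, 71, 17]
  [61, -∞, ∞, 79]
  [5, -∞, -∞, ∞]
D(1):
  [∞, 67, 74, 14]
  [97, ∞, 74, 17]
  [61, 61, ∞, 79]
  [5, 5, 5, ∞]
D(2):
  [∞, 67, 74, 17]
  [97, ∞, 74, 17]
  [61, 61, ∞, 79]
  [5, 5, 5, ∞]
D(3):
  [∞, 67, 74, 74]
  [97, ∞, 74, 74]
  [61, 61, ∞, 79]
  [5, 5, 5, ∞]
D(4):
  [∞, 67, 74, 74]
  [97, ∞, 74, 74]
  [61, 61, ∞, 79]
  [5, 5, 5, ∞]
Answer: G* = [[∞, 67, 74, 74], [97, ∞, 74, 74], [61, 61, ∞, 79], [5, 5, 5, ∞]]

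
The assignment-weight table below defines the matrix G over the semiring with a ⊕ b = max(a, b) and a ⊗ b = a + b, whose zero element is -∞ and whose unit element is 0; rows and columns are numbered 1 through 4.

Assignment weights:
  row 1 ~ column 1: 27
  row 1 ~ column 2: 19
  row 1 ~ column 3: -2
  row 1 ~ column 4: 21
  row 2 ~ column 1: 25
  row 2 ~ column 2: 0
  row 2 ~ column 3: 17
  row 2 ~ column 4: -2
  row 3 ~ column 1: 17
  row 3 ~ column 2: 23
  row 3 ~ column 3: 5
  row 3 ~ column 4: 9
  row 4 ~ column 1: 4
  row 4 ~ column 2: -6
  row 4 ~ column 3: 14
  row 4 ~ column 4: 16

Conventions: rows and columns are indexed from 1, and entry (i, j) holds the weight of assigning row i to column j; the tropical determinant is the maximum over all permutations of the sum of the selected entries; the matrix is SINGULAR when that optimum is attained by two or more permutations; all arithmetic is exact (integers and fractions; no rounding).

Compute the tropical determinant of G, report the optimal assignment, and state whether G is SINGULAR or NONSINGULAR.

σ = (1, 2, 3, 4): 27 + 0 + 5 + 16 = 48
σ = (1, 2, 4, 3): 27 + 0 + 9 + 14 = 50
σ = (1, 3, 2, 4): 27 + 17 + 23 + 16 = 83
σ = (1, 3, 4, 2): 27 + 17 + 9 + (-6) = 47
σ = (1, 4, 2, 3): 27 + (-2) + 23 + 14 = 62
σ = (1, 4, 3, 2): 27 + (-2) + 5 + (-6) = 24
σ = (2, 1, 3, 4): 19 + 25 + 5 + 16 = 65
σ = (2, 1, 4, 3): 19 + 25 + 9 + 14 = 67
σ = (2, 3, 1, 4): 19 + 17 + 17 + 16 = 69
σ = (2, 3, 4, 1): 19 + 17 + 9 + 4 = 49
σ = (2, 4, 1, 3): 19 + (-2) + 17 + 14 = 48
σ = (2, 4, 3, 1): 19 + (-2) + 5 + 4 = 26
σ = (3, 1, 2, 4): (-2) + 25 + 23 + 16 = 62
σ = (3, 1, 4, 2): (-2) + 25 + 9 + (-6) = 26
σ = (3, 2, 1, 4): (-2) + 0 + 17 + 16 = 31
σ = (3, 2, 4, 1): (-2) + 0 + 9 + 4 = 11
σ = (3, 4, 1, 2): (-2) + (-2) + 17 + (-6) = 7
σ = (3, 4, 2, 1): (-2) + (-2) + 23 + 4 = 23
σ = (4, 1, 2, 3): 21 + 25 + 23 + 14 = 83
σ = (4, 1, 3, 2): 21 + 25 + 5 + (-6) = 45
σ = (4, 2, 1, 3): 21 + 0 + 17 + 14 = 52
σ = (4, 2, 3, 1): 21 + 0 + 5 + 4 = 30
σ = (4, 3, 1, 2): 21 + 17 + 17 + (-6) = 49
σ = (4, 3, 2, 1): 21 + 17 + 23 + 4 = 65
Optimal value attained by: σ = (1, 3, 2, 4).
Answer: det⊕(G) = 83; verdict: SINGULAR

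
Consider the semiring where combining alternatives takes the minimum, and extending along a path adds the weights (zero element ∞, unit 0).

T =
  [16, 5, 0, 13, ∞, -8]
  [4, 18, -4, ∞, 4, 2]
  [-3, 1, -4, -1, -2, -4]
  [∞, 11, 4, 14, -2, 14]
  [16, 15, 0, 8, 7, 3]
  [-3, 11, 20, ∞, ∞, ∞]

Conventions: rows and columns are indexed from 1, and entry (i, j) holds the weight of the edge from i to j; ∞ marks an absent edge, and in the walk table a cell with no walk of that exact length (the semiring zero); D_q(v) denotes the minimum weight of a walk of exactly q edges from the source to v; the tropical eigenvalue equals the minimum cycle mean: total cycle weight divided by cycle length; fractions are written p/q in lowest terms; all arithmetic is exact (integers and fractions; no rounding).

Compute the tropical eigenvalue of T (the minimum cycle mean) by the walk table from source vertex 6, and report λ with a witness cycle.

q=0: [∞, ∞, ∞, ∞, ∞, 0]
q=1: [-3, 11, 20, ∞, ∞, ∞]
q=2: [13, 2, -3, 10, 15, -11]
q=3: [-14, -2, -7, -4, -5, -7]
q=4: [-10, -9, -14, -8, -9, -22]
q=5: [-25, -13, -18, -15, -16, -18]
q=6: [-21, -20, -25, -19, -20, -33]
Optimal cycle mean attained by: cycle 1->6->1, total (-8) + (-3), length 2.
Answer: λ = -11/2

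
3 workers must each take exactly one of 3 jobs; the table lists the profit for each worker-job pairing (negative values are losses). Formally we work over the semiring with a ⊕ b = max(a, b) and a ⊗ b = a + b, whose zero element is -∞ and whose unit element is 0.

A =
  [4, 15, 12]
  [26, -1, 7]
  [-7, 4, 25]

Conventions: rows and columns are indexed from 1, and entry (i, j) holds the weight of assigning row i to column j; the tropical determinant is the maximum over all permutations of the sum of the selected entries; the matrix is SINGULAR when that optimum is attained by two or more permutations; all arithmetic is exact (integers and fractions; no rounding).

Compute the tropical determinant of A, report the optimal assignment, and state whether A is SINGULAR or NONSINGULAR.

σ = (1, 2, 3): 4 + (-1) + 25 = 28
σ = (1, 3, 2): 4 + 7 + 4 = 15
σ = (2, 1, 3): 15 + 26 + 25 = 66
σ = (2, 3, 1): 15 + 7 + (-7) = 15
σ = (3, 1, 2): 12 + 26 + 4 = 42
σ = (3, 2, 1): 12 + (-1) + (-7) = 4
Optimal value attained by: σ = (2, 1, 3).
Answer: det⊕(A) = 66; verdict: NONSINGULAR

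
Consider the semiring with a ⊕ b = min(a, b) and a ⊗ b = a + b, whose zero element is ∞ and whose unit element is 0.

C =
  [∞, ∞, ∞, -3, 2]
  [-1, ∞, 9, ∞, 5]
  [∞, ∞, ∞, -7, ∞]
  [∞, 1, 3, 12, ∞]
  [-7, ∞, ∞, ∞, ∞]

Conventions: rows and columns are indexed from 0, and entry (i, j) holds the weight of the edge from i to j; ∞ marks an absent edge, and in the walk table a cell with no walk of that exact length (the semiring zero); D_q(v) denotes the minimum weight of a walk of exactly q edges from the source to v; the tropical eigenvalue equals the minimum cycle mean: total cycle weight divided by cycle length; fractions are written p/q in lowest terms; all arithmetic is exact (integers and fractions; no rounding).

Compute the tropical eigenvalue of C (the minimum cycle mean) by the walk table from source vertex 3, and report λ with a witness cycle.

q=0: [∞, ∞, ∞, 0, ∞]
q=1: [∞, 1, 3, 12, ∞]
q=2: [0, 13, 10, -4, 6]
q=3: [-1, -3, -1, -3, 2]
q=4: [-5, -2, 0, -8, 1]
q=5: [-6, -7, -5, -8, -3]
Optimal cycle mean attained by: cycle 0->4->0, total 2 + (-7), length 2.
Answer: λ = -5/2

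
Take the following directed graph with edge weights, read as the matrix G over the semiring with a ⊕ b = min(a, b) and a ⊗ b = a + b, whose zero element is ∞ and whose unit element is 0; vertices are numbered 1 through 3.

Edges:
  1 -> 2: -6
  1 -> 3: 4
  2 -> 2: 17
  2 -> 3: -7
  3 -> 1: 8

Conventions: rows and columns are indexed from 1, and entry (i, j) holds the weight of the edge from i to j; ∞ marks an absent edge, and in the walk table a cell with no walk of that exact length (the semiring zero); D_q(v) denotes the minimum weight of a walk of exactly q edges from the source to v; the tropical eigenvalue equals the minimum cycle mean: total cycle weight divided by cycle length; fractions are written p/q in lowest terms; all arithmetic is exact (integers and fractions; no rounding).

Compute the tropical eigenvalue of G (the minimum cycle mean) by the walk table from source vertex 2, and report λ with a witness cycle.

q=0: [∞, 0, ∞]
q=1: [∞, 17, -7]
q=2: [1, 34, 10]
q=3: [18, -5, 5]
Optimal cycle mean attained by: cycle 1->2->3->1, total (-6) + (-7) + 8, length 3.
Answer: λ = -5/3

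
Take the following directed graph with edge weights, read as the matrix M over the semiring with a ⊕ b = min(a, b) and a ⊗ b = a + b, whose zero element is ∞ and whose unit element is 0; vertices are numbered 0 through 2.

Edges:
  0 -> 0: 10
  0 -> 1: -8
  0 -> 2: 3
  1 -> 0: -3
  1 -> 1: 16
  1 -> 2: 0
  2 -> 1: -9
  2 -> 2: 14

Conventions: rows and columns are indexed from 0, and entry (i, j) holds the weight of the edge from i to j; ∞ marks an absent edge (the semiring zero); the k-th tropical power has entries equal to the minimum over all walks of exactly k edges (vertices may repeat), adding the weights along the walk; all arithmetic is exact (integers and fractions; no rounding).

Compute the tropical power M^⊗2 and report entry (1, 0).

M^⊗2:
  [-11, -6, -8]
  [7, -11, 0]
  [-12, 5, -9]
Key observation: the optimum is the walk 1->0->0, with weight (-3) + 10 = 7.
Optimal value attained by: walk 1->0->0.
Answer: (M^⊗2)[1][0] = 7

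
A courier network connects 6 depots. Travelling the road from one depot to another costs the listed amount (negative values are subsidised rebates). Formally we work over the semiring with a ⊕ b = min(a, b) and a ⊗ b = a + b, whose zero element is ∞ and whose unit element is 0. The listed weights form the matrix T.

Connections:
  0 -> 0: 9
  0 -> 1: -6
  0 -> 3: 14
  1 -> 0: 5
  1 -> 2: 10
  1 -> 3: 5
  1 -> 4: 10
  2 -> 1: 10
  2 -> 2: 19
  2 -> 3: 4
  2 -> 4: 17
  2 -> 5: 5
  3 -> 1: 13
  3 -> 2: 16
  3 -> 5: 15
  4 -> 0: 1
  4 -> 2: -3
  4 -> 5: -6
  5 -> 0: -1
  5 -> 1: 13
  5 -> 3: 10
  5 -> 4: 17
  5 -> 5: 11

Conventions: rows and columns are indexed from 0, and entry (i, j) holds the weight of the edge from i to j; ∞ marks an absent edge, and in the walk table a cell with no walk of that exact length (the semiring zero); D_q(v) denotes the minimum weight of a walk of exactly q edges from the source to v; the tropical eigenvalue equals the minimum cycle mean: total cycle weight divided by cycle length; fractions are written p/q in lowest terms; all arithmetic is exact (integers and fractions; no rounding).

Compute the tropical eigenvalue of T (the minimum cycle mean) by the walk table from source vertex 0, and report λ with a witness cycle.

q=0: [0, ∞, ∞, ∞, ∞, ∞]
q=1: [9, -6, ∞, 14, ∞, ∞]
q=2: [-1, 3, 4, -1, 4, 29]
q=3: [5, -7, 1, 8, 13, -2]
q=4: [-3, -1, 3, -2, 3, 6]
q=5: [4, -9, 0, 4, 9, -3]
q=6: [-4, -2, 1, -4, 1, 3]
Optimal cycle mean attained by: cycle 0->1->4->5->0, total (-6) + 10 + (-6) + (-1), length 4.
Answer: λ = -3/4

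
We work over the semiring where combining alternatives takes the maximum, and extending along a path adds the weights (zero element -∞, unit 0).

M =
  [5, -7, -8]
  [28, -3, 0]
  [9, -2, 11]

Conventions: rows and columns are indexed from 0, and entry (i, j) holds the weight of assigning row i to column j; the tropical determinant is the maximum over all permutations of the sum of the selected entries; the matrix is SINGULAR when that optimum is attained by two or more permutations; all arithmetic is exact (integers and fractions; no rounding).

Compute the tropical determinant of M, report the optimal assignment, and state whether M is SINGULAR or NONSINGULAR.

σ = (0, 1, 2): 5 + (-3) + 11 = 13
σ = (0, 2, 1): 5 + 0 + (-2) = 3
σ = (1, 0, 2): (-7) + 28 + 11 = 32
σ = (1, 2, 0): (-7) + 0 + 9 = 2
σ = (2, 0, 1): (-8) + 28 + (-2) = 18
σ = (2, 1, 0): (-8) + (-3) + 9 = -2
Optimal value attained by: σ = (1, 0, 2).
Answer: det⊕(M) = 32; verdict: NONSINGULAR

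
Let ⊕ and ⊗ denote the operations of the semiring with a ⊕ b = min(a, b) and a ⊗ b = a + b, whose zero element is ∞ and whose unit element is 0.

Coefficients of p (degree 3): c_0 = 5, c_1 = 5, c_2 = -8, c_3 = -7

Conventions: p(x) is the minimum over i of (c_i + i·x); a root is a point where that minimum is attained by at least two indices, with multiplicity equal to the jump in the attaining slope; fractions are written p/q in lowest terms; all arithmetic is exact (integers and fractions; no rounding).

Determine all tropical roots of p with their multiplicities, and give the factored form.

hull edge (i=0, c=5) to (i=2, c=-8): slope -13/2, span 2
hull edge (i=2, c=-8) to (i=3, c=-7): slope 1, span 1
Factored form: p(x) = -7 ⊗ (x ⊕ (-1)) ⊗ (x ⊕ 13/2) ⊗ (x ⊕ 13/2)
Answer: roots = -1 (mult 1), 13/2 (mult 2)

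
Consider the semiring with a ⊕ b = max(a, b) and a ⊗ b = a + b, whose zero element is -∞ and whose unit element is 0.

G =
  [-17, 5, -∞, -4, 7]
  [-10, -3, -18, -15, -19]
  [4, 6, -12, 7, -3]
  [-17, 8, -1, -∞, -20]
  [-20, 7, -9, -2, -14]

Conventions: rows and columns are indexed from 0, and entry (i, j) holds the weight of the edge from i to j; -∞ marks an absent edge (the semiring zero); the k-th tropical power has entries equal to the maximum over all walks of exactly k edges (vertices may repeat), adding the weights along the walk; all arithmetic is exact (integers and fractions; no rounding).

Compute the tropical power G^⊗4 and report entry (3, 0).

G^⊗2:
  [-5, 14, -2, 5, -7]
  [-13, -5, -16, -11, -3]
  [-4, 15, 6, 0, 11]
  [3, 5, -10, 6, -4]
  [-3, 6, -3, -2, -12]
G^⊗3:
  [4, 13, 4, 5, 2]
  [-12, 4, -12, -5, -6]
  [10, 18, 2, 13, 3]
  [-5, 14, 5, -1, 10]
  [1, 6, -3, 4, 4]
G^⊗4:
  [8, 13, 4, 11, 11]
  [-6, 3, -6, -5, -5]
  [8, 21, 12, 9, 17]
  [9, 17, 1, 12, 2]
  [1, 12, 3, 4, 8]
Key observation: the optimum is the walk 3->2->3->2->0, with weight (-1) + 7 + (-1) + 4 = 9.
Optimal value attained by: walk 3->2->3->2->0.
Answer: (G^⊗4)[3][0] = 9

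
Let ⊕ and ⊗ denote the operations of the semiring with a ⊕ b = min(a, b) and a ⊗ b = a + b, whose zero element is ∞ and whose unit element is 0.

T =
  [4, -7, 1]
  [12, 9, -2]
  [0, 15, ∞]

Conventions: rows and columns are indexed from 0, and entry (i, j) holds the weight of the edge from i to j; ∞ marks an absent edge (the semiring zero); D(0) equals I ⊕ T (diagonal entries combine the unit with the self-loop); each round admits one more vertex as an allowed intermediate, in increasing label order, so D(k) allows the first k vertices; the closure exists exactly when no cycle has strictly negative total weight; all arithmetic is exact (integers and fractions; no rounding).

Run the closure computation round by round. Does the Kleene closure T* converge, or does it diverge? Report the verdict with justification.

D(0):
  [0, -7, 1]
  [12, 0, -2]
  [0, 15, 0]
D(1):
  [0, -7, 1]
  [12, 0, -2]
  [0, -7, 0]
Detection: at round 2, diagonal entry (2, 2) turns strictly negative.
Key observation: the cycle 2->0->1->2 has total weight 0 + (-7) + (-2), which is strictly negative.
Answer: DIVERGES — negative cycle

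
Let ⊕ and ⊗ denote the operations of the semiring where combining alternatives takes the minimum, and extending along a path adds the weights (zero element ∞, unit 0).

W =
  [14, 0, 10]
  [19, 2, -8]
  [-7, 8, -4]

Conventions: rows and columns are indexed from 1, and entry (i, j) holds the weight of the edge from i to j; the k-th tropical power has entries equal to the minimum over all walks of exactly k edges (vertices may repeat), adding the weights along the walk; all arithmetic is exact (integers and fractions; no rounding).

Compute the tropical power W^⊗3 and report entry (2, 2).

W^⊗2:
  [3, 2, -8]
  [-15, 0, -12]
  [-11, -7, -8]
W^⊗3:
  [-15, 0, -12]
  [-19, -15, -16]
  [-15, -11, -15]
Key observation: the optimum is the walk 2->3->1->2, with weight (-8) + (-7) + 0 = -15.
Optimal value attained by: walk 2->3->1->2.
Answer: (W^⊗3)[2][2] = -15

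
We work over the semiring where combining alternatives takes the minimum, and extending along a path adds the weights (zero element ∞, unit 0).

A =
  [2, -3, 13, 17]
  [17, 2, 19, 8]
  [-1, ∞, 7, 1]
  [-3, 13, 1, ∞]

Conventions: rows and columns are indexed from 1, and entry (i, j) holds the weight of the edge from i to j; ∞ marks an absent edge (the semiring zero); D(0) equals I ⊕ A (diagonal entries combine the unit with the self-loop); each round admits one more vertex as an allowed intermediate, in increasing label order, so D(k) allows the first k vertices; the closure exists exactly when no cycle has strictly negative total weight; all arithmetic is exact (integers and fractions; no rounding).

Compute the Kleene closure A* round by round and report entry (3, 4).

D(0):
  [0, -3, 13, 17]
  [17, 0, 19, 8]
  [-1, ∞, 0, 1]
  [-3, 13, 1, 0]
D(1):
  [0, -3, 13, 17]
  [17, 0, 19, 8]
  [-1, -4, 0, 1]
  [-3, -6, 1, 0]
D(2):
  [0, -3, 13, 5]
  [17, 0, 19, 8]
  [-1, -4, 0, 1]
  [-3, -6, 1, 0]
D(3):
  [0, -3, 13, 5]
  [17, 0, 19, 8]
  [-1, -4, 0, 1]
  [-3, -6, 1, 0]
D(4):
  [0, -3, 6, 5]
  [5, 0, 9, 8]
  [-2, -5, 0, 1]
  [-3, -6, 1, 0]
Answer: A*[3][4] = 1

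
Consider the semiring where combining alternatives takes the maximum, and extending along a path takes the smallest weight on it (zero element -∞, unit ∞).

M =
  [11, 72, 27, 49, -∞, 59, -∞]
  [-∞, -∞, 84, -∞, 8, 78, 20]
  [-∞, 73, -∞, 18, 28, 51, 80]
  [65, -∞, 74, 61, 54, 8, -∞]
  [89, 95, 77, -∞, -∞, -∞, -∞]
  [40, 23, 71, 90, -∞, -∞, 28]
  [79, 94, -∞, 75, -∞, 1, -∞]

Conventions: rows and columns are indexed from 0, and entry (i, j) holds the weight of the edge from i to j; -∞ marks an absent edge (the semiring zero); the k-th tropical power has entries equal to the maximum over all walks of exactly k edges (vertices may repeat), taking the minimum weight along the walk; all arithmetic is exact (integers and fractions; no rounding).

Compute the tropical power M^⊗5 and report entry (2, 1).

M^⊗2:
  [49, 27, 72, 59, 49, 72, 28]
  [40, 73, 71, 78, 28, 51, 80]
  [79, 80, 73, 75, 18, 73, 28]
  [61, 73, 61, 61, 54, 59, 74]
  [11, 73, 84, 49, 28, 78, 77]
  [65, 71, 74, 61, 54, 51, 71]
  [65, 72, 84, 61, 54, 78, 20]
M^⊗3:
  [59, 72, 71, 72, 54, 51, 72]
  [79, 80, 74, 75, 54, 73, 71]
  [65, 73, 80, 73, 54, 78, 73]
  [74, 74, 73, 74, 54, 73, 61]
  [77, 77, 73, 78, 49, 73, 80]
  [71, 73, 71, 71, 54, 71, 74]
  [61, 73, 72, 78, 54, 72, 80]
M^⊗4:
  [72, 72, 72, 72, 54, 72, 71]
  [71, 73, 80, 73, 54, 78, 74]
  [73, 73, 73, 78, 54, 73, 80]
  [65, 73, 74, 73, 54, 74, 73]
  [79, 80, 77, 75, 54, 77, 73]
  [74, 74, 73, 74, 54, 73, 71]
  [79, 80, 74, 75, 54, 73, 72]
M^⊗5:
  [71, 72, 72, 72, 54, 72, 72]
  [74, 74, 73, 78, 54, 73, 80]
  [79, 80, 74, 75, 54, 73, 73]
  [73, 73, 73, 74, 54, 73, 74]
  [73, 73, 80, 77, 54, 78, 77]
  [71, 73, 74, 73, 54, 74, 73]
  [72, 73, 80, 73, 54, 78, 74]
Key observation: the optimum is the walk 2->6->1->2->6->1, with weight 80 min 94 min 84 min 80 min 94 = 80.
Optimal value attained by: walk 2->6->1->2->6->1.
Answer: (M^⊗5)[2][1] = 80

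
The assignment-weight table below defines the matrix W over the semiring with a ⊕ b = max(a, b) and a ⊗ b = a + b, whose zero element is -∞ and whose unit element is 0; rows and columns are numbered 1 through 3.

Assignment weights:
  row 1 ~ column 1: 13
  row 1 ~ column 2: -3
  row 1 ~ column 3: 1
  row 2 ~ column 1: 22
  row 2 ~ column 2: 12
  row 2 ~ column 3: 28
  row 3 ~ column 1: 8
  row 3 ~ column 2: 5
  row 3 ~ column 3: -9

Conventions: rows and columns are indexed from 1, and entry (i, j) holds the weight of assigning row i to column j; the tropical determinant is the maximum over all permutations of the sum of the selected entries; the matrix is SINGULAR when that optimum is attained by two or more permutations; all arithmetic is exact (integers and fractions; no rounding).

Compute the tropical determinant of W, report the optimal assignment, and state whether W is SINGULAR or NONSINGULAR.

σ = (1, 2, 3): 13 + 12 + (-9) = 16
σ = (1, 3, 2): 13 + 28 + 5 = 46
σ = (2, 1, 3): (-3) + 22 + (-9) = 10
σ = (2, 3, 1): (-3) + 28 + 8 = 33
σ = (3, 1, 2): 1 + 22 + 5 = 28
σ = (3, 2, 1): 1 + 12 + 8 = 21
Optimal value attained by: σ = (1, 3, 2).
Answer: det⊕(W) = 46; verdict: NONSINGULAR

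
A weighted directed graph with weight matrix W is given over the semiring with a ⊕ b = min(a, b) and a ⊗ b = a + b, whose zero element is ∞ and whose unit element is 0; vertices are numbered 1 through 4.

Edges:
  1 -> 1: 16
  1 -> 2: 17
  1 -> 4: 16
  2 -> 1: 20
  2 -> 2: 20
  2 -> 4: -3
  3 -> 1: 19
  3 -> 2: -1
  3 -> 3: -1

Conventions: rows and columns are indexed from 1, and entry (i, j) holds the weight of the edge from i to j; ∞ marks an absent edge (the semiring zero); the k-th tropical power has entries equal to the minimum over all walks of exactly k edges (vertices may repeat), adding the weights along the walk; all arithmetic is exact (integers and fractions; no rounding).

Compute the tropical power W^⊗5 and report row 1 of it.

W^⊗2:
  [32, 33, ∞, 14]
  [36, 37, ∞, 17]
  [18, -2, -2, -4]
  [∞, ∞, ∞, ∞]
W^⊗3:
  [48, 49, ∞, 30]
  [52, 53, ∞, 34]
  [17, -3, -3, -5]
  [∞, ∞, ∞, ∞]
W^⊗4:
  [64, 65, ∞, 46]
  [68, 69, ∞, 50]
  [16, -4, -4, -6]
  [∞, ∞, ∞, ∞]
W^⊗5:
  [80, 81, ∞, 62]
  [84, 85, ∞, 66]
  [15, -5, -5, -7]
  [∞, ∞, ∞, ∞]
Answer: row 1 of W^⊗5 = [80, 81, ∞, 62]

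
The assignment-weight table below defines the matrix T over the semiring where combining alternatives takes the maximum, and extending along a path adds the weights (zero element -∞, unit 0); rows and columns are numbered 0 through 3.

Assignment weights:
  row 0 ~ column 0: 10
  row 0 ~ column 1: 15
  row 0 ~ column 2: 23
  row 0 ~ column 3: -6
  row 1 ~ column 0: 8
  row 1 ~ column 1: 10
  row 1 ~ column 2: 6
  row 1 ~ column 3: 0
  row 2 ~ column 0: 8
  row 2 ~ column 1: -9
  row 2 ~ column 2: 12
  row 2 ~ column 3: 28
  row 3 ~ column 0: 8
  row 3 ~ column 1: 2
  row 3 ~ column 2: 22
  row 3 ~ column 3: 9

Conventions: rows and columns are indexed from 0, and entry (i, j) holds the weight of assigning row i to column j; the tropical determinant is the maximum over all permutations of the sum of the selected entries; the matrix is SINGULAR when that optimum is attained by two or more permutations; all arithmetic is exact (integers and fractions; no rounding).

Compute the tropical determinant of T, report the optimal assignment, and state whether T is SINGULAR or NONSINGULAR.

σ = (0, 1, 2, 3): 10 + 10 + 12 + 9 = 41
σ = (0, 1, 3, 2): 10 + 10 + 28 + 22 = 70
σ = (0, 2, 1, 3): 10 + 6 + (-9) + 9 = 16
σ = (0, 2, 3, 1): 10 + 6 + 28 + 2 = 46
σ = (0, 3, 1, 2): 10 + 0 + (-9) + 22 = 23
σ = (0, 3, 2, 1): 10 + 0 + 12 + 2 = 24
σ = (1, 0, 2, 3): 15 + 8 + 12 + 9 = 44
σ = (1, 0, 3, 2): 15 + 8 + 28 + 22 = 73
σ = (1, 2, 0, 3): 15 + 6 + 8 + 9 = 38
σ = (1, 2, 3, 0): 15 + 6 + 28 + 8 = 57
σ = (1, 3, 0, 2): 15 + 0 + 8 + 22 = 45
σ = (1, 3, 2, 0): 15 + 0 + 12 + 8 = 35
σ = (2, 0, 1, 3): 23 + 8 + (-9) + 9 = 31
σ = (2, 0, 3, 1): 23 + 8 + 28 + 2 = 61
σ = (2, 1, 0, 3): 23 + 10 + 8 + 9 = 50
σ = (2, 1, 3, 0): 23 + 10 + 28 + 8 = 69
σ = (2, 3, 0, 1): 23 + 0 + 8 + 2 = 33
σ = (2, 3, 1, 0): 23 + 0 + (-9) + 8 = 22
σ = (3, 0, 1, 2): (-6) + 8 + (-9) + 22 = 15
σ = (3, 0, 2, 1): (-6) + 8 + 12 + 2 = 16
σ = (3, 1, 0, 2): (-6) + 10 + 8 + 22 = 34
σ = (3, 1, 2, 0): (-6) + 10 + 12 + 8 = 24
σ = (3, 2, 0, 1): (-6) + 6 + 8 + 2 = 10
σ = (3, 2, 1, 0): (-6) + 6 + (-9) + 8 = -1
Optimal value attained by: σ = (1, 0, 3, 2).
Answer: det⊕(T) = 73; verdict: NONSINGULAR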